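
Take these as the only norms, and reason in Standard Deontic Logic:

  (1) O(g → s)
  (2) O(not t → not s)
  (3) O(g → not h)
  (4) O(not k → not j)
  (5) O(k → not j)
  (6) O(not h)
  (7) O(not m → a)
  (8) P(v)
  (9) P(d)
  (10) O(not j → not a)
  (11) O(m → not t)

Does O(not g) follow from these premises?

Yes

Premises 5 and 4 are O(k → not j) and O(not k → not j); every ideal world satisfies k or not k, so in either case not j holds — hence O(not j).
Premise 10 is O(not j → not a); since O(not j), deontic closure gives O(not a).
Premise 7, O(not m → a), contraposes to O(not a → m); with O(not a) we get O(m).
Applying K to premise 11 (O(m → not t)) and O(m) yields O(not t).
Applying K to premise 2 (O(not t → not s)) and O(not t) yields O(not s).
The contrapositive of premise 1 (O(g → s)) is O(not s → not g), and O(not s) is already established, so O(not g).
Premises 3, 6, 8, 9 do not contribute to this derivation.
So O(not g) follows.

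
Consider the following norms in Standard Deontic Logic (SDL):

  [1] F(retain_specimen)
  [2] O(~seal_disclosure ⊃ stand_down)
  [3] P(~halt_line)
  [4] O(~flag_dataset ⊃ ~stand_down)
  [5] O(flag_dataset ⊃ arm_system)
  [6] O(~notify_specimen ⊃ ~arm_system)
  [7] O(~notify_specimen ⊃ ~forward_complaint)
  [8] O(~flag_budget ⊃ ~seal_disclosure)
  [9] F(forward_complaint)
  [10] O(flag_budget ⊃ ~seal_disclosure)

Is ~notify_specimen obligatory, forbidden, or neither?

Premises 8 and 10 are O(~flag_budget ⊃ ~seal_disclosure) and O(flag_budget ⊃ ~seal_disclosure); every ideal world satisfies ~flag_budget or flag_budget, so in either case ~seal_disclosure holds — hence O(~seal_disclosure).
Premise 2 is O(~seal_disclosure ⊃ stand_down); since O(~seal_disclosure), deontic closure gives O(stand_down).
Premise 4 is O(~flag_dataset ⊃ ~stand_down); contrapositively O(stand_down ⊃ flag_dataset). Since O(stand_down) holds, K gives O(flag_dataset).
Applying K to premise 5 (O(flag_dataset ⊃ arm_system)) and O(flag_dataset) yields O(arm_system).
Premise 6 is O(~notify_specimen ⊃ ~arm_system); contrapositively O(arm_system ⊃ notify_specimen). Since O(arm_system) holds, K gives O(notify_specimen).
Premises 1, 3, 7, 9 do not contribute to this derivation.
Thus O(notify_specimen), which is F(~notify_specimen): ~notify_specimen is forbidden.

Forbidden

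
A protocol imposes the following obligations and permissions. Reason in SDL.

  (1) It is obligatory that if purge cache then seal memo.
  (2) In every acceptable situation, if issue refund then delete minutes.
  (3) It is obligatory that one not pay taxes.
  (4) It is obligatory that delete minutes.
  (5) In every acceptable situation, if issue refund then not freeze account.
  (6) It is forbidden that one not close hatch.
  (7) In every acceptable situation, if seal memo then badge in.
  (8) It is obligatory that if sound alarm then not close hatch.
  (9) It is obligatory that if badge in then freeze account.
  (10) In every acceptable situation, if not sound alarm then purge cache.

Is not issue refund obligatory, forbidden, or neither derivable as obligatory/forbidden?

Premise 6 is F(¬close_hatch), i.e. O(close_hatch).
The contrapositive of premise 8 (O(sound_alarm → ¬close_hatch)) is O(close_hatch → ¬sound_alarm), and O(close_hatch) is already established, so O(¬sound_alarm).
Premise 10 is O(¬sound_alarm → purge_cache); since O(¬sound_alarm), deontic closure gives O(purge_cache).
Applying K to premise 1 (O(purge_cache → seal_memo)) and O(purge_cache) yields O(seal_memo).
Premise 7 is O(seal_memo → badge_in); since O(seal_memo), deontic closure gives O(badge_in).
From O(badge_in) and premise 9, O(badge_in → freeze_account), we obtain O(freeze_account).
The contrapositive of premise 5 (O(issue_refund → ¬freeze_account)) is O(freeze_account → ¬issue_refund), and O(freeze_account) is already established, so O(¬issue_refund).
Premises 2, 3, 4 do not contribute to this derivation.
Hence ¬issue_refund is obligatory.

Obligatory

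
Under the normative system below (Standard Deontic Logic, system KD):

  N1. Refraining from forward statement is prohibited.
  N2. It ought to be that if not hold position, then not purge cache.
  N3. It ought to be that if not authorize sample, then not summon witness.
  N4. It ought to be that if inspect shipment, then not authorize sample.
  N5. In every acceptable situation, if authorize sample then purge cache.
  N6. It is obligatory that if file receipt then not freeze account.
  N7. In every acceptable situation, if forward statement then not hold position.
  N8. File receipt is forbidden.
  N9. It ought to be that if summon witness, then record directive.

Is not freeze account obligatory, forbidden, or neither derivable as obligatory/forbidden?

Premise 6 is O(file_receipt → ¬freeze_account), but O(file_receipt) is not derivable from the premises, so it does not yield O(¬freeze_account).
No premise or chain of K-axiom applications forces O(¬freeze_account), and none forces O(freeze_account). So ¬freeze_account is neither obligatory nor forbidden under these norms.

Neither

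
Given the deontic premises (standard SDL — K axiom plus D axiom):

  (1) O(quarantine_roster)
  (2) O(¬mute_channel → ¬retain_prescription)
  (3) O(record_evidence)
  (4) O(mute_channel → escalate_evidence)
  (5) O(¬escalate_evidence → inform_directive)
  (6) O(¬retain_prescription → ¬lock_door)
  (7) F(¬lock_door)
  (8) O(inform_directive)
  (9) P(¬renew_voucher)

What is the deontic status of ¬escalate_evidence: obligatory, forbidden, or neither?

Premise 7, F(¬lock_door), is equivalent to O(lock_door).
Premise 6 is O(¬retain_prescription → ¬lock_door); contrapositively O(lock_door → retain_prescription). Since O(lock_door) holds, K gives O(retain_prescription).
Premise 2, O(¬mute_channel → ¬retain_prescription), contraposes to O(retain_prescription → mute_channel); with O(retain_prescription) we get O(mute_channel).
With premise 4, O(mute_channel → escalate_evidence), the K-axiom yields O(escalate_evidence).
Premises 1, 3, 5, 8, 9 do not contribute to this derivation.
Thus O(escalate_evidence), which is F(¬escalate_evidence): ¬escalate_evidence is forbidden.

Forbidden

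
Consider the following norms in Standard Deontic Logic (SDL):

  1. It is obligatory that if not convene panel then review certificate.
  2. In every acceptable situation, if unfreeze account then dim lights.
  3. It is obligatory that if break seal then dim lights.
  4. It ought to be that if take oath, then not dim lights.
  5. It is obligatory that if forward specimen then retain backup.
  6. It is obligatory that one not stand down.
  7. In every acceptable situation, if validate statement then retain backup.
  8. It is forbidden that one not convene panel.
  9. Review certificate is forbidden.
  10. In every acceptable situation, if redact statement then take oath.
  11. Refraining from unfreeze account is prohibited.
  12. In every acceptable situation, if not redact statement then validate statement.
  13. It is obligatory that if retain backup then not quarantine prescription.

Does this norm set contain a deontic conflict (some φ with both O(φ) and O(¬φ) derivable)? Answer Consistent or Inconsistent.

Consistent

Premise 1 is O(¬convene_panel → review_certificate), but O(¬convene_panel) is not derivable from the premises, so it does not yield O(review_certificate).
So O(review_certificate) is not derivable, and the apparent clash with O(¬review_certificate) does not arise.
A world satisfying every obligation exists (e.g. break_seal=false, convene_panel=true, dim_lights=true, forward_specimen=false, quarantine_prescription=false, redact_statement=false, retain_backup=true, review_certificate=false, stand_down=false, take_oath=false, unfreeze_account=true, validate_statement=true); no atom is both obligatory and forbidden, so the set is consistent.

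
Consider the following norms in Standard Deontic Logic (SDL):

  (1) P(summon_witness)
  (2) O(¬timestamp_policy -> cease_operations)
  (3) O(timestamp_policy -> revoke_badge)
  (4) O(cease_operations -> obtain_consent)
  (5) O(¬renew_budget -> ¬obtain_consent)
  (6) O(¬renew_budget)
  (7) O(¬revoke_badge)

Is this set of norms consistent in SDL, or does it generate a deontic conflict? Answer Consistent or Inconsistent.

Inconsistent

Premise 6 states O(¬renew_budget) outright.
With premise 5, O(¬renew_budget -> ¬obtain_consent), the K-axiom yields O(¬obtain_consent).
The contrapositive of premise 4 (O(cease_operations -> obtain_consent)) is O(¬obtain_consent -> ¬cease_operations), and O(¬obtain_consent) is already established, so O(¬cease_operations).
Premise 2 is O(¬timestamp_policy -> cease_operations); contrapositively O(¬cease_operations -> timestamp_policy). Since O(¬cease_operations) holds, K gives O(timestamp_policy).
Premise 3 is O(timestamp_policy -> revoke_badge); since O(timestamp_policy), deontic closure gives O(revoke_badge).
Yet premise 7 states O(¬revoke_badge).
We now have both O(revoke_badge) and O(¬revoke_badge) — revoke_badge is simultaneously obligatory and forbidden, violating the D-axiom.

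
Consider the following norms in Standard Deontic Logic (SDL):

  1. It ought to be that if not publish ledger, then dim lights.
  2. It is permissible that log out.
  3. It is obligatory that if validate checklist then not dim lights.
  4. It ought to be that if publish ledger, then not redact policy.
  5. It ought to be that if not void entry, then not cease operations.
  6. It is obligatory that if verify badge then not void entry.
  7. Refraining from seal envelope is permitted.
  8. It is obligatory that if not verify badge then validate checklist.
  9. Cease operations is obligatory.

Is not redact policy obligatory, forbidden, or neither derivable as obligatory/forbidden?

From premise 9 we have O(cease_operations).
Premise 5 is O(¬void_entry → ¬cease_operations); contrapositively O(cease_operations → void_entry). Since O(cease_operations) holds, K gives O(void_entry).
Premise 6 is O(verify_badge → ¬void_entry); contrapositively O(void_entry → ¬verify_badge). Since O(void_entry) holds, K gives O(¬verify_badge).
With premise 8, O(¬verify_badge → validate_checklist), the K-axiom yields O(validate_checklist).
Premise 3 is O(validate_checklist → ¬dim_lights); since O(validate_checklist), deontic closure gives O(¬dim_lights).
Premise 1, O(¬publish_ledger → dim_lights), contraposes to O(¬dim_lights → publish_ledger); with O(¬dim_lights) we get O(publish_ledger).
Premise 4 is O(publish_ledger → ¬redact_policy); since O(publish_ledger), deontic closure gives O(¬redact_policy).
Premises 2, 7 do not contribute to this derivation.
Hence ¬redact_policy is obligatory.

Obligatory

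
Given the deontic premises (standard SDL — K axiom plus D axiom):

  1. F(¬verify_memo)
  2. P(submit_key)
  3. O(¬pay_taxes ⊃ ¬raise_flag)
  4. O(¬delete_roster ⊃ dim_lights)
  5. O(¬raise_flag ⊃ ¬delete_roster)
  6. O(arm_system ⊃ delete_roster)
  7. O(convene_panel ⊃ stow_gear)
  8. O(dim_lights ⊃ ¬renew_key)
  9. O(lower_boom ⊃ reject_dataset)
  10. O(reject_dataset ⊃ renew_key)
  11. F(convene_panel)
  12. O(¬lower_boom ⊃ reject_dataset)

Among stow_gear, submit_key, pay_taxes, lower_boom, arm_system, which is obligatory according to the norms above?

Premises 12 and 9 are O(¬lower_boom ⊃ reject_dataset) and O(lower_boom ⊃ reject_dataset); every ideal world satisfies ¬lower_boom or lower_boom, so in either case reject_dataset holds — hence O(reject_dataset).
Applying K to premise 10 (O(reject_dataset ⊃ renew_key)) and O(reject_dataset) yields O(renew_key).
Premise 8 is O(dim_lights ⊃ ¬renew_key); contrapositively O(renew_key ⊃ ¬dim_lights). Since O(renew_key) holds, K gives O(¬dim_lights).
The contrapositive of premise 4 (O(¬delete_roster ⊃ dim_lights)) is O(¬dim_lights ⊃ delete_roster), and O(¬dim_lights) is already established, so O(delete_roster).
The contrapositive of premise 5 (O(¬raise_flag ⊃ ¬delete_roster)) is O(delete_roster ⊃ raise_flag), and O(delete_roster) is already established, so O(raise_flag).
Premise 3 is O(¬pay_taxes ⊃ ¬raise_flag); contrapositively O(raise_flag ⊃ pay_taxes). Since O(raise_flag) holds, K gives O(pay_taxes).
So O(pay_taxes) holds — pay_taxes is obligatory. None of the other listed options is made obligatory by any chain of premises.

pay_taxes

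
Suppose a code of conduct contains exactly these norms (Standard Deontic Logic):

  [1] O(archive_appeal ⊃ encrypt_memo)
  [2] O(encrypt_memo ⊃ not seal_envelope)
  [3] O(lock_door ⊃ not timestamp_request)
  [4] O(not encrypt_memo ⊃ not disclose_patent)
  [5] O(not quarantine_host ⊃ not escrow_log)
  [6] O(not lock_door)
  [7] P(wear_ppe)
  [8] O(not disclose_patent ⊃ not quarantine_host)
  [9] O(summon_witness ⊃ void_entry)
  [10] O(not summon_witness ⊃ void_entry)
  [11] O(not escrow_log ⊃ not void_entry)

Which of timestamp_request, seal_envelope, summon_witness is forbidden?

By case analysis on summon_witness: premise 9 gives O(summon_witness ⊃ void_entry) and premise 10 gives O(not summon_witness ⊃ void_entry), so O(void_entry) either way.
Premise 11 is O(not escrow_log ⊃ not void_entry); contrapositively O(void_entry ⊃ escrow_log). Since O(void_entry) holds, K gives O(escrow_log).
Premise 5, O(not quarantine_host ⊃ not escrow_log), contraposes to O(escrow_log ⊃ quarantine_host); with O(escrow_log) we get O(quarantine_host).
The contrapositive of premise 8 (O(not disclose_patent ⊃ not quarantine_host)) is O(quarantine_host ⊃ disclose_patent), and O(quarantine_host) is already established, so O(disclose_patent).
Premise 4, O(not encrypt_memo ⊃ not disclose_patent), contraposes to O(disclose_patent ⊃ encrypt_memo); with O(disclose_patent) we get O(encrypt_memo).
Premise 2 is O(encrypt_memo ⊃ not seal_envelope); since O(encrypt_memo), deontic closure gives O(not seal_envelope).
So O(not seal_envelope) holds, i.e. seal_envelope is forbidden. None of the other listed options is forbidden under the premises.

seal_envelope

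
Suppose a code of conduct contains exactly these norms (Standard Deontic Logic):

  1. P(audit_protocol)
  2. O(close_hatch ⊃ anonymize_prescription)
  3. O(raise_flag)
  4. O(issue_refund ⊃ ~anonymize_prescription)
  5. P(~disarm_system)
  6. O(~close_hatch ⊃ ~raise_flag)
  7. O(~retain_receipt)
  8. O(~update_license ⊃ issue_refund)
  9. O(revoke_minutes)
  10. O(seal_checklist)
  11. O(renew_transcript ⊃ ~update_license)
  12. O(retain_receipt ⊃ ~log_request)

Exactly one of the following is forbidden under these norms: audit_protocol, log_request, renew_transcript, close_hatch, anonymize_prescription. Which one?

From premise 3 we have O(raise_flag).
Premise 6, O(~close_hatch ⊃ ~raise_flag), contraposes to O(raise_flag ⊃ close_hatch); with O(raise_flag) we get O(close_hatch).
Applying K to premise 2 (O(close_hatch ⊃ anonymize_prescription)) and O(close_hatch) yields O(anonymize_prescription).
Premise 4, O(issue_refund ⊃ ~anonymize_prescription), contraposes to O(anonymize_prescription ⊃ ~issue_refund); with O(anonymize_prescription) we get O(~issue_refund).
The contrapositive of premise 8 (O(~update_license ⊃ issue_refund)) is O(~issue_refund ⊃ update_license), and O(~issue_refund) is already established, so O(update_license).
Premise 11 is O(renew_transcript ⊃ ~update_license); contrapositively O(update_license ⊃ ~renew_transcript). Since O(update_license) holds, K gives O(~renew_transcript).
So O(~renew_transcript) holds, i.e. renew_transcript is forbidden. None of the other listed options is forbidden under the premises.

renew_transcript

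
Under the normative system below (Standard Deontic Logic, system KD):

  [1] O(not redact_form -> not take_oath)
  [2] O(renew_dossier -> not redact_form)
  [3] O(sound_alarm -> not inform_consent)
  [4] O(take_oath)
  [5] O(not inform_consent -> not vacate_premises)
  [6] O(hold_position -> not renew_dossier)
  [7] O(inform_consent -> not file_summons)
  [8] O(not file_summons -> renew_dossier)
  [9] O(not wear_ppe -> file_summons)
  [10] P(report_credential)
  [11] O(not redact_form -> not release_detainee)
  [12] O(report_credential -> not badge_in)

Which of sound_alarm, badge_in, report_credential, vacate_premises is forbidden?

Premise 4 gives O(take_oath).
Premise 1, O(not redact_form -> not take_oath), contraposes to O(take_oath -> redact_form); with O(take_oath) we get O(redact_form).
Premise 2 is O(renew_dossier -> not redact_form); contrapositively O(redact_form -> not renew_dossier). Since O(redact_form) holds, K gives O(not renew_dossier).
Premise 8 is O(not file_summons -> renew_dossier); contrapositively O(not renew_dossier -> file_summons). Since O(not renew_dossier) holds, K gives O(file_summons).
The contrapositive of premise 7 (O(inform_consent -> not file_summons)) is O(file_summons -> not inform_consent), and O(file_summons) is already established, so O(not inform_consent).
From O(not inform_consent) and premise 5, O(not inform_consent -> not vacate_premises), we obtain O(not vacate_premises).
So O(not vacate_premises) holds, i.e. vacate_premises is forbidden. None of the other listed options is forbidden under the premises.

vacate_premises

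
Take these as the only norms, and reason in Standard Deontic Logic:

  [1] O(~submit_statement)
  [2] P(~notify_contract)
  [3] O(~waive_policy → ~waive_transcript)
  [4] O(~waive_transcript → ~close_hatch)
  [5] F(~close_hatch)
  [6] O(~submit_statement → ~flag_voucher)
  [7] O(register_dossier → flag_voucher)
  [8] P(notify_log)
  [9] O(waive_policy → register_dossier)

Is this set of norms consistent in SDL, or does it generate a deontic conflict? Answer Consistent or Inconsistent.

Inconsistent

From premise 1 we have O(~submit_statement).
With premise 6, O(~submit_statement → ~flag_voucher), the K-axiom yields O(~flag_voucher).
The contrapositive of premise 7 (O(register_dossier → flag_voucher)) is O(~flag_voucher → ~register_dossier), and O(~flag_voucher) is already established, so O(~register_dossier).
The contrapositive of premise 9 (O(waive_policy → register_dossier)) is O(~register_dossier → ~waive_policy), and O(~register_dossier) is already established, so O(~waive_policy).
With premise 3, O(~waive_policy → ~waive_transcript), the K-axiom yields O(~waive_transcript).
From O(~waive_transcript) and premise 4, O(~waive_transcript → ~close_hatch), we obtain O(~close_hatch).
However, F(~close_hatch) at premise 5 amounts to O(close_hatch).
We now have both O(~close_hatch) and O(close_hatch) — close_hatch is simultaneously obligatory and forbidden, violating the D-axiom.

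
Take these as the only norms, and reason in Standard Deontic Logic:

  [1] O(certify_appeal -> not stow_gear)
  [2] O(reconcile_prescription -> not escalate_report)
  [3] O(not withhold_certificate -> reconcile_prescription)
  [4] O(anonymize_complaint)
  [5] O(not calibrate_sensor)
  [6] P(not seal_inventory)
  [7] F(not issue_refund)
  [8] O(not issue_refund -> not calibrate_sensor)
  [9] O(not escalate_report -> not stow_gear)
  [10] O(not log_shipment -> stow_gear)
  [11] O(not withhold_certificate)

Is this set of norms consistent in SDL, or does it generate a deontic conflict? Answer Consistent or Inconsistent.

Premise 8 is O(not issue_refund -> not calibrate_sensor); even if O(not calibrate_sensor) held, inferring O(not issue_refund) would be affirming the consequent — invalid.
So O(not issue_refund) is not derivable, and the apparent clash with O(issue_refund) does not arise.
A world satisfying every obligation exists (e.g. anonymize_complaint=true, calibrate_sensor=false, certify_appeal=false, escalate_report=false, issue_refund=true, log_shipment=true, reconcile_prescription=true, seal_inventory=false, stow_gear=false, withhold_certificate=false); no atom is both obligatory and forbidden, so the set is consistent.

Consistent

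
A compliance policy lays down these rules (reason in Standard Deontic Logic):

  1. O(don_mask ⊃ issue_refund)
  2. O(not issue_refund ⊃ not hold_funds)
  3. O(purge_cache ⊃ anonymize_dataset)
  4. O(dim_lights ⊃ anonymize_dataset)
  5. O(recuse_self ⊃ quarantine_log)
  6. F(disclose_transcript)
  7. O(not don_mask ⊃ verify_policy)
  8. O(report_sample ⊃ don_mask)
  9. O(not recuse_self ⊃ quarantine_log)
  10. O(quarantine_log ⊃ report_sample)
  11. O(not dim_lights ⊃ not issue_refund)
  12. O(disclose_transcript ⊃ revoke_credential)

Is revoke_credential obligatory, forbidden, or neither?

Neither

Premise 12 is O(disclose_transcript ⊃ revoke_credential), but O(disclose_transcript) is not derivable from the premises, so it does not yield O(revoke_credential).
No premise or chain of K-axiom applications forces O(revoke_credential), and none forces O(not revoke_credential). So revoke_credential is neither obligatory nor forbidden under these norms.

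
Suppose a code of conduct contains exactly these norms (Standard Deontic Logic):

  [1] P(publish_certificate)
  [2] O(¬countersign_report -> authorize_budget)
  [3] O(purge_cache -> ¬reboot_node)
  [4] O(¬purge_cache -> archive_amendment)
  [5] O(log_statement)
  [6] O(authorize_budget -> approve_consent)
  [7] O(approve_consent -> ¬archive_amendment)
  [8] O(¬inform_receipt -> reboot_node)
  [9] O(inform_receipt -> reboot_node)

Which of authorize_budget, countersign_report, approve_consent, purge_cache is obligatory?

Premises 8 and 9 cover both cases: O(¬inform_receipt -> reboot_node) and O(inform_receipt -> reboot_node). Since ¬inform_receipt ∨ inform_receipt is a tautology, O(reboot_node) follows.
Premise 3, O(purge_cache -> ¬reboot_node), contraposes to O(reboot_node -> ¬purge_cache); with O(reboot_node) we get O(¬purge_cache).
With premise 4, O(¬purge_cache -> archive_amendment), the K-axiom yields O(archive_amendment).
Premise 7, O(approve_consent -> ¬archive_amendment), contraposes to O(archive_amendment -> ¬approve_consent); with O(archive_amendment) we get O(¬approve_consent).
Premise 6 is O(authorize_budget -> approve_consent); contrapositively O(¬approve_consent -> ¬authorize_budget). Since O(¬approve_consent) holds, K gives O(¬authorize_budget).
The contrapositive of premise 2 (O(¬countersign_report -> authorize_budget)) is O(¬authorize_budget -> countersign_report), and O(¬authorize_budget) is already established, so O(countersign_report).
So O(countersign_report) holds — countersign_report is obligatory. None of the other listed options is made obligatory by any chain of premises.

countersign_report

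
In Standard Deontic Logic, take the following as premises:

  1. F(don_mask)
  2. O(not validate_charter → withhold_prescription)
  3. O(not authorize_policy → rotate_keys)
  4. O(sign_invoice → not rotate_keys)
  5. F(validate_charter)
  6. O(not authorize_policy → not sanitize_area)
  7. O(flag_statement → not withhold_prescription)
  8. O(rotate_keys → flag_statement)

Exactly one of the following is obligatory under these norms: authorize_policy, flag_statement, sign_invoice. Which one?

Premise 5, F(validate_charter), is equivalent to O(not validate_charter).
Premise 2 is O(not validate_charter → withhold_prescription); since O(not validate_charter), deontic closure gives O(withhold_prescription).
Premise 7 is O(flag_statement → not withhold_prescription); contrapositively O(withhold_prescription → not flag_statement). Since O(withhold_prescription) holds, K gives O(not flag_statement).
Premise 8 is O(rotate_keys → flag_statement); contrapositively O(not flag_statement → not rotate_keys). Since O(not flag_statement) holds, K gives O(not rotate_keys).
Premise 3 is O(not authorize_policy → rotate_keys); contrapositively O(not rotate_keys → authorize_policy). Since O(not rotate_keys) holds, K gives O(authorize_policy).
So O(authorize_policy) holds — authorize_policy is obligatory. None of the other listed options is made obligatory by any chain of premises.

authorize_policy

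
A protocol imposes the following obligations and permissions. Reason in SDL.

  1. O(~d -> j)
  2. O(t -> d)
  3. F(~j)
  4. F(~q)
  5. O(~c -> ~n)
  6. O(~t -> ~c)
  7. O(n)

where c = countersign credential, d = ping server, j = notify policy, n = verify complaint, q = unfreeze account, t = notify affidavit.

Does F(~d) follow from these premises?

Yes

From premise 7 we have O(n).
Premise 5, O(~c -> ~n), contraposes to O(n -> c); with O(n) we get O(c).
The contrapositive of premise 6 (O(~t -> ~c)) is O(c -> t), and O(c) is already established, so O(t).
With premise 2, O(t -> d), the K-axiom yields O(d).
Premises 1, 3, 4 do not contribute to this derivation.
So O(d) holds, i.e. F(~d). The claim follows.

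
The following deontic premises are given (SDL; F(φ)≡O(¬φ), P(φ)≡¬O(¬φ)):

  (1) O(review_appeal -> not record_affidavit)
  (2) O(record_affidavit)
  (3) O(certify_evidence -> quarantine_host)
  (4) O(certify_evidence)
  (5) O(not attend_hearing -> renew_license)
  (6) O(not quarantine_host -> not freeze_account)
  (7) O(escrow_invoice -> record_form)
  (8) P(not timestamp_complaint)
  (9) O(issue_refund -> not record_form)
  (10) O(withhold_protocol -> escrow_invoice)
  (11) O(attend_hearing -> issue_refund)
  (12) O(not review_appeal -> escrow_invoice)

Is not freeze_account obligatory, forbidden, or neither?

Neither

Premise 6 is O(not quarantine_host -> not freeze_account), but O(not quarantine_host) is not derivable from the premises, so it does not yield O(not freeze_account).
No premise or chain of K-axiom applications forces O(not freeze_account), and none forces O(freeze_account). So not freeze_account is neither obligatory nor forbidden under these norms.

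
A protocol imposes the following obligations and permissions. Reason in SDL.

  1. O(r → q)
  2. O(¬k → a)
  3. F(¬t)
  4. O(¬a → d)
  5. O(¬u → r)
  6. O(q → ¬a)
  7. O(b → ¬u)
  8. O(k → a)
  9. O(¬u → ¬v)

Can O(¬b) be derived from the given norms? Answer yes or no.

Yes

By case analysis on k: premise 8 gives O(k → a) and premise 2 gives O(¬k → a), so O(a) either way.
Premise 6, O(q → ¬a), contraposes to O(a → ¬q); with O(a) we get O(¬q).
The contrapositive of premise 1 (O(r → q)) is O(¬q → ¬r), and O(¬q) is already established, so O(¬r).
The contrapositive of premise 5 (O(¬u → r)) is O(¬r → u), and O(¬r) is already established, so O(u).
Premise 7, O(b → ¬u), contraposes to O(u → ¬b); with O(u) we get O(¬b).
Premises 3, 4, 9 do not contribute to this derivation.
So O(¬b) follows.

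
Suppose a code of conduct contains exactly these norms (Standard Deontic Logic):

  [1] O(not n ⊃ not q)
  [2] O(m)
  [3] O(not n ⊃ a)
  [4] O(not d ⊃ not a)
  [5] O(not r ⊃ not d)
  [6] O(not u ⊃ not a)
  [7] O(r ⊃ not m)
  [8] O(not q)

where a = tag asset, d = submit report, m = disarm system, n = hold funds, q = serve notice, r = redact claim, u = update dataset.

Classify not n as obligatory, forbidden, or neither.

Premise 2 states O(m) outright.
Premise 7 is O(r ⊃ not m); contrapositively O(m ⊃ not r). Since O(m) holds, K gives O(not r).
From O(not r) and premise 5, O(not r ⊃ not d), we obtain O(not d).
From O(not d) and premise 4, O(not d ⊃ not a), we obtain O(not a).
Premise 3, O(not n ⊃ a), contraposes to O(not a ⊃ n); with O(not a) we get O(n).
Premises 1, 6, 8 do not contribute to this derivation.
Thus O(n), which is F(not n): not n is forbidden.

Forbidden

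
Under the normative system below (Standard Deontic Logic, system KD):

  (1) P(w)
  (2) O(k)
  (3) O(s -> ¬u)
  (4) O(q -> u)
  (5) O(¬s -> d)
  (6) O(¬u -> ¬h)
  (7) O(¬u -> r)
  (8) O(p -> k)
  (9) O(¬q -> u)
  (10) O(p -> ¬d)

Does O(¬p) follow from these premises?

Premises 4 and 9 cover both cases: O(q -> u) and O(¬q -> u). Since q ∨ ¬q is a tautology, O(u) follows.
The contrapositive of premise 3 (O(s -> ¬u)) is O(u -> ¬s), and O(u) is already established, so O(¬s).
Premise 5 is O(¬s -> d); since O(¬s), deontic closure gives O(d).
The contrapositive of premise 10 (O(p -> ¬d)) is O(d -> ¬p), and O(d) is already established, so O(¬p).
Premises 1, 2, 6, 7, 8 do not contribute to this derivation.
So O(¬p) follows.

Yes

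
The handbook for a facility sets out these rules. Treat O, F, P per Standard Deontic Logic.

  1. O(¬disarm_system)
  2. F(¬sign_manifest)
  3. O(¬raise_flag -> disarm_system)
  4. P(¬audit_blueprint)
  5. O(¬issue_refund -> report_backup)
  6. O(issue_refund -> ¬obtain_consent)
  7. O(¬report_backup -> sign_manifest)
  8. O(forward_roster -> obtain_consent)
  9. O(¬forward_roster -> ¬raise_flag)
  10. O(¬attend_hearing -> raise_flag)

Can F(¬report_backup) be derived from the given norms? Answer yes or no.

Premise 1 states O(¬disarm_system) outright.
Premise 3, O(¬raise_flag -> disarm_system), contraposes to O(¬disarm_system -> raise_flag); with O(¬disarm_system) we get O(raise_flag).
Premise 9, O(¬forward_roster -> ¬raise_flag), contraposes to O(raise_flag -> forward_roster); with O(raise_flag) we get O(forward_roster).
Applying K to premise 8 (O(forward_roster -> obtain_consent)) and O(forward_roster) yields O(obtain_consent).
Premise 6, O(issue_refund -> ¬obtain_consent), contraposes to O(obtain_consent -> ¬issue_refund); with O(obtain_consent) we get O(¬issue_refund).
From O(¬issue_refund) and premise 5, O(¬issue_refund -> report_backup), we obtain O(report_backup).
Premises 2, 4, 7, 10 do not contribute to this derivation.
So O(report_backup) holds, i.e. F(¬report_backup). The claim follows.

Yes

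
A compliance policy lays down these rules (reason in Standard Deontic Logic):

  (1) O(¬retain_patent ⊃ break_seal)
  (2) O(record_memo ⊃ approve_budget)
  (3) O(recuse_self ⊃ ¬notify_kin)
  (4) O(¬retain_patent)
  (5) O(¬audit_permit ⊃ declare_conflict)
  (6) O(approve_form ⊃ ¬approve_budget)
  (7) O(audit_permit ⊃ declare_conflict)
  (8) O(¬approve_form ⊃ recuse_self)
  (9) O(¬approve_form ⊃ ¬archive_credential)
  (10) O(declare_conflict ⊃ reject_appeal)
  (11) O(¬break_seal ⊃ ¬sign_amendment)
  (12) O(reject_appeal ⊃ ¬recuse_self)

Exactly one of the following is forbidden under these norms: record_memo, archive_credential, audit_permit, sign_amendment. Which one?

record_memo

By case analysis on ¬audit_permit: premise 5 gives O(¬audit_permit ⊃ declare_conflict) and premise 7 gives O(audit_permit ⊃ declare_conflict), so O(declare_conflict) either way.
With premise 10, O(declare_conflict ⊃ reject_appeal), the K-axiom yields O(reject_appeal).
From O(reject_appeal) and premise 12, O(reject_appeal ⊃ ¬recuse_self), we obtain O(¬recuse_self).
The contrapositive of premise 8 (O(¬approve_form ⊃ recuse_self)) is O(¬recuse_self ⊃ approve_form), and O(¬recuse_self) is already established, so O(approve_form).
Applying K to premise 6 (O(approve_form ⊃ ¬approve_budget)) and O(approve_form) yields O(¬approve_budget).
Premise 2 is O(record_memo ⊃ approve_budget); contrapositively O(¬approve_budget ⊃ ¬record_memo). Since O(¬approve_budget) holds, K gives O(¬record_memo).
So O(¬record_memo) holds, i.e. record_memo is forbidden. None of the other listed options is forbidden under the premises.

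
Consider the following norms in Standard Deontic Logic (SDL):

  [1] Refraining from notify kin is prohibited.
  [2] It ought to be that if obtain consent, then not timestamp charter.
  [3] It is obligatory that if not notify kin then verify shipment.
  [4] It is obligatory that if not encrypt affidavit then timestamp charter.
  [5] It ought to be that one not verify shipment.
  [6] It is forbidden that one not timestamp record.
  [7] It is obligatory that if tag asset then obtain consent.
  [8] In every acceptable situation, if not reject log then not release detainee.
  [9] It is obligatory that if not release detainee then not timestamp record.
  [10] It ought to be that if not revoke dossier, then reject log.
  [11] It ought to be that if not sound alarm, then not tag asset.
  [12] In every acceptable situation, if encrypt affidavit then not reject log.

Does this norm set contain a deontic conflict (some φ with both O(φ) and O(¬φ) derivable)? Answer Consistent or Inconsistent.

Premise 3 is O(¬notify_kin → verify_shipment), but O(¬notify_kin) is not derivable from the premises, so it does not yield O(verify_shipment).
So O(verify_shipment) is not derivable, and the apparent clash with O(¬verify_shipment) does not arise.
A world satisfying every obligation exists (e.g. encrypt_affidavit=false, notify_kin=true, obtain_consent=false, reject_log=true, release_detainee=true, revoke_dossier=false, sound_alarm=false, tag_asset=false, timestamp_charter=true, timestamp_record=true, verify_shipment=false); no atom is both obligatory and forbidden, so the set is consistent.

Consistent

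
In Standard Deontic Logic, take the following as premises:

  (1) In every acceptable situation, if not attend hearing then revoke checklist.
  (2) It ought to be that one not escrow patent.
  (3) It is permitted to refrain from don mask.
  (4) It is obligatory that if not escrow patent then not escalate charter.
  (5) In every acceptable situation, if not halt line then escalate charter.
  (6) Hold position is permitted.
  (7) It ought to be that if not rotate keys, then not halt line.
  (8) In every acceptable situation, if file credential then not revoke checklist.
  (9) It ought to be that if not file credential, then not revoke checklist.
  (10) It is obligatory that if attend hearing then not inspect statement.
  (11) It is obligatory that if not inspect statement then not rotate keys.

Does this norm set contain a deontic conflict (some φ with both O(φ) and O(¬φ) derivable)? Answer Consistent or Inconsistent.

Premises 9 and 8 are O(¬file_credential → ¬revoke_checklist) and O(file_credential → ¬revoke_checklist); every ideal world satisfies ¬file_credential or file_credential, so in either case ¬revoke_checklist holds — hence O(¬revoke_checklist).
Premise 1, O(¬attend_hearing → revoke_checklist), contraposes to O(¬revoke_checklist → attend_hearing); with O(¬revoke_checklist) we get O(attend_hearing).
Premise 10 is O(attend_hearing → ¬inspect_statement); since O(attend_hearing), deontic closure gives O(¬inspect_statement).
Premise 11 is O(¬inspect_statement → ¬rotate_keys); since O(¬inspect_statement), deontic closure gives O(¬rotate_keys).
Premise 7 is O(¬rotate_keys → ¬halt_line); since O(¬rotate_keys), deontic closure gives O(¬halt_line).
From O(¬halt_line) and premise 5, O(¬halt_line → escalate_charter), we obtain O(escalate_charter).
The contrapositive of premise 4 (O(¬escrow_patent → ¬escalate_charter)) is O(escalate_charter → escrow_patent), and O(escalate_charter) is already established, so O(escrow_patent).
But premise 2 directly asserts O(¬escrow_patent).
We now have both O(escrow_patent) and O(¬escrow_patent) — escrow_patent is simultaneously obligatory and forbidden, violating the D-axiom.

Inconsistent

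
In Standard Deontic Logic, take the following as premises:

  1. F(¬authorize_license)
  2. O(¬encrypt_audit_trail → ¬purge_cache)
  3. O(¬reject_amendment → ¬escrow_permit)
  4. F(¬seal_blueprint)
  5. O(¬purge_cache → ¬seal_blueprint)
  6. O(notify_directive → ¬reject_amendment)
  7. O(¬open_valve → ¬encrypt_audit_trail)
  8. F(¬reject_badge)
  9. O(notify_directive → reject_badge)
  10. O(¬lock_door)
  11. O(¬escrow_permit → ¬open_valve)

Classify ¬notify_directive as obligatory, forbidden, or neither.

Premise 4, F(¬seal_blueprint), is equivalent to O(seal_blueprint).
Premise 5, O(¬purge_cache → ¬seal_blueprint), contraposes to O(seal_blueprint → purge_cache); with O(seal_blueprint) we get O(purge_cache).
Premise 2 is O(¬encrypt_audit_trail → ¬purge_cache); contrapositively O(purge_cache → encrypt_audit_trail). Since O(purge_cache) holds, K gives O(encrypt_audit_trail).
Premise 7, O(¬open_valve → ¬encrypt_audit_trail), contraposes to O(encrypt_audit_trail → open_valve); with O(encrypt_audit_trail) we get O(open_valve).
Premise 11 is O(¬escrow_permit → ¬open_valve); contrapositively O(open_valve → escrow_permit). Since O(open_valve) holds, K gives O(escrow_permit).
The contrapositive of premise 3 (O(¬reject_amendment → ¬escrow_permit)) is O(escrow_permit → reject_amendment), and O(escrow_permit) is already established, so O(reject_amendment).
Premise 6, O(notify_directive → ¬reject_amendment), contraposes to O(reject_amendment → ¬notify_directive); with O(reject_amendment) we get O(¬notify_directive).
Premises 1, 8, 9, 10 do not contribute to this derivation.
Hence ¬notify_directive is obligatory.

Obligatory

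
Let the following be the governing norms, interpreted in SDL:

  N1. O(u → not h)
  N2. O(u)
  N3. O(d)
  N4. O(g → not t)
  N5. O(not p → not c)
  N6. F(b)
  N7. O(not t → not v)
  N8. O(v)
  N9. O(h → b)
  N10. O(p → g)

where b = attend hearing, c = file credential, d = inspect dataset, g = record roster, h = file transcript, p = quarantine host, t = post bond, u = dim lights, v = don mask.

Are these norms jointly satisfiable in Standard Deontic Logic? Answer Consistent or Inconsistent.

Consistent

Premise 9 is O(h → b), but O(h) is not derivable from the premises, so it does not yield O(b).
So O(b) is not derivable, and the apparent clash with O(not b) does not arise.
A world satisfying every obligation exists (e.g. b=false, c=false, d=true, g=false, h=false, p=false, t=true, u=true, v=true); no atom is both obligatory and forbidden, so the set is consistent.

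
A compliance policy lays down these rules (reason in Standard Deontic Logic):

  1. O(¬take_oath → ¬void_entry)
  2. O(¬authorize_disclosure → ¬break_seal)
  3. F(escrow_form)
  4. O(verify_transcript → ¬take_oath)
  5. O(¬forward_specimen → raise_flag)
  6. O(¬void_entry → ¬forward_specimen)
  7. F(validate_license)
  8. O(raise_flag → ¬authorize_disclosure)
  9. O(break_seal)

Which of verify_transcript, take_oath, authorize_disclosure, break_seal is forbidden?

verify_transcript

Premise 9 gives O(break_seal).
Premise 2 is O(¬authorize_disclosure → ¬break_seal); contrapositively O(break_seal → authorize_disclosure). Since O(break_seal) holds, K gives O(authorize_disclosure).
Premise 8, O(raise_flag → ¬authorize_disclosure), contraposes to O(authorize_disclosure → ¬raise_flag); with O(authorize_disclosure) we get O(¬raise_flag).
Premise 5, O(¬forward_specimen → raise_flag), contraposes to O(¬raise_flag → forward_specimen); with O(¬raise_flag) we get O(forward_specimen).
The contrapositive of premise 6 (O(¬void_entry → ¬forward_specimen)) is O(forward_specimen → void_entry), and O(forward_specimen) is already established, so O(void_entry).
The contrapositive of premise 1 (O(¬take_oath → ¬void_entry)) is O(void_entry → take_oath), and O(void_entry) is already established, so O(take_oath).
Premise 4 is O(verify_transcript → ¬take_oath); contrapositively O(take_oath → ¬verify_transcript). Since O(take_oath) holds, K gives O(¬verify_transcript).
So O(¬verify_transcript) holds, i.e. verify_transcript is forbidden. None of the other listed options is forbidden under the premises.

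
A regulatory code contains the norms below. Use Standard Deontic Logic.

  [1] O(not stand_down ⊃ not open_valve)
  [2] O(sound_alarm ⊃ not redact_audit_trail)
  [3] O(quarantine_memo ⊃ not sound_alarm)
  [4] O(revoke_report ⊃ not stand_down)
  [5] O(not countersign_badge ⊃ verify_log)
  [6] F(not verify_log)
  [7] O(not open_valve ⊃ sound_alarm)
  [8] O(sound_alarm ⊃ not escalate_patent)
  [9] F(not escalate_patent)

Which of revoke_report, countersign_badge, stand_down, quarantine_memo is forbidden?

revoke_report

Premise 9, F(not escalate_patent), is equivalent to O(escalate_patent).
Premise 8, O(sound_alarm ⊃ not escalate_patent), contraposes to O(escalate_patent ⊃ not sound_alarm); with O(escalate_patent) we get O(not sound_alarm).
The contrapositive of premise 7 (O(not open_valve ⊃ sound_alarm)) is O(not sound_alarm ⊃ open_valve), and O(not sound_alarm) is already established, so O(open_valve).
Premise 1, O(not stand_down ⊃ not open_valve), contraposes to O(open_valve ⊃ stand_down); with O(open_valve) we get O(stand_down).
Premise 4 is O(revoke_report ⊃ not stand_down); contrapositively O(stand_down ⊃ not revoke_report). Since O(stand_down) holds, K gives O(not revoke_report).
So O(not revoke_report) holds, i.e. revoke_report is forbidden. None of the other listed options is forbidden under the premises.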